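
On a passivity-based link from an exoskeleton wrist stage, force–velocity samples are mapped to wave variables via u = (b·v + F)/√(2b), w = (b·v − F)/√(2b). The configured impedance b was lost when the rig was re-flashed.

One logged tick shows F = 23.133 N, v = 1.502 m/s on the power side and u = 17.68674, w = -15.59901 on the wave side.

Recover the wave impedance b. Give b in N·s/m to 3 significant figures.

b = 0.966 N·s/m

u + w = 2.0877;  u + w = √(2b)·v, so √(2b) = 2.0877/1.502 = 1.3900.
b = (√(2b))²/2 = 1.9320/2 = 0.9660.
(Check via u − w = 2F/√(2b): u − w = 33.2858, 2F/√(2b) = 33.2857.)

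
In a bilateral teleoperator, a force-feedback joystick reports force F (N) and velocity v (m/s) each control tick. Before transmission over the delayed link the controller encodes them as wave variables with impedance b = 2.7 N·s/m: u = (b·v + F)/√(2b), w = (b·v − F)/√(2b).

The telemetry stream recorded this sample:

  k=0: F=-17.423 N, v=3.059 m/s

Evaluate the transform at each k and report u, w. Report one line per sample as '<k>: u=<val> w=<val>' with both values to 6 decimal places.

k=0: b·v=2.7×3.059=8.259300; √(2b)=2.323790; u=(8.259300+(-17.423))/2.323790=-3.943429, w=(8.259300−(-17.423))/2.323790=11.051902

0: u=-3.943429 w=11.051902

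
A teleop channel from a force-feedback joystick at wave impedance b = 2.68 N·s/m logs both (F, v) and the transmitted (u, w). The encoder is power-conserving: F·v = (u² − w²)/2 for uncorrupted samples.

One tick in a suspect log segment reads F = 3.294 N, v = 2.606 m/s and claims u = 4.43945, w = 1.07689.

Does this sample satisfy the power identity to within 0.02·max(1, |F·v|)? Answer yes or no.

F·v = 3.294×2.606 = 8.5842 W.
(u² − w²)/2 = (19.7087 − 1.1597)/2 = 9.2745 W.
|Δ| = 0.6903;  2% of max(1, |F·v|) = 0.1717.

no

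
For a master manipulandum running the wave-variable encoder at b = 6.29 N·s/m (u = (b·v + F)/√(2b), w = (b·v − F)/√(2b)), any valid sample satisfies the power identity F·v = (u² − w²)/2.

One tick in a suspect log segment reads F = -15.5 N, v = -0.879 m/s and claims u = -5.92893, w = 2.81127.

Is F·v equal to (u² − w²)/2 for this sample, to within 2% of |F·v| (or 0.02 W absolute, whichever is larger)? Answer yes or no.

F·v = (-15.5)×(-0.879) = 13.62450 W.
(u² − w²)/2 = (35.15221 − 7.90324)/2 = 13.62449 W.
|Δ| = 0.00001;  2% of max(1, |F·v|) = 0.27249.

yes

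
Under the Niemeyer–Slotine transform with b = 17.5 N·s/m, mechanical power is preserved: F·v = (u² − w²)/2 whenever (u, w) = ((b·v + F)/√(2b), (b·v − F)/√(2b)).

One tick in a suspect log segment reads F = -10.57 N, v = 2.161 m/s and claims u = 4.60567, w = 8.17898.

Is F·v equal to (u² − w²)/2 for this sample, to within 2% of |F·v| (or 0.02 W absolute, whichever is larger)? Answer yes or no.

yes

F·v = (-10.57)×2.161 = -22.8418 W.
(u² − w²)/2 = (21.2122 − 66.8957)/2 = -22.8418 W.
|Δ| = 0.0000;  2% of max(1, |F·v|) = 0.4568.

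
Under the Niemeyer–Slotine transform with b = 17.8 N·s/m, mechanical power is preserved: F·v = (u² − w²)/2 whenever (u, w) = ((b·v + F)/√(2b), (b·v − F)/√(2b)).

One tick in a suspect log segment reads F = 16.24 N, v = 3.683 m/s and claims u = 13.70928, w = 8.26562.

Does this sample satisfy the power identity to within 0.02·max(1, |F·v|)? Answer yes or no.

F·v = 16.24×3.683 = 59.8119 W.
(u² − w²)/2 = (187.9444 − 68.3205)/2 = 59.8119 W.
|Δ| = 0.0000;  2% of max(1, |F·v|) = 1.1962.

yes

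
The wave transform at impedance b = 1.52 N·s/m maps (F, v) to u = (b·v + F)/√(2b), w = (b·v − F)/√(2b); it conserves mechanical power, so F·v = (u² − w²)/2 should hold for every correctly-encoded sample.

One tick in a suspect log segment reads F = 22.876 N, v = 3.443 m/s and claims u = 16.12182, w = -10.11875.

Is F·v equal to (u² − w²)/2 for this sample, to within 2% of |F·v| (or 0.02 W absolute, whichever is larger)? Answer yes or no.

yes

F·v = 22.876×3.443 = 78.7621 W.
(u² − w²)/2 = (259.9131 − 102.3891)/2 = 78.7620 W.
|Δ| = 0.0001;  2% of max(1, |F·v|) = 1.5752.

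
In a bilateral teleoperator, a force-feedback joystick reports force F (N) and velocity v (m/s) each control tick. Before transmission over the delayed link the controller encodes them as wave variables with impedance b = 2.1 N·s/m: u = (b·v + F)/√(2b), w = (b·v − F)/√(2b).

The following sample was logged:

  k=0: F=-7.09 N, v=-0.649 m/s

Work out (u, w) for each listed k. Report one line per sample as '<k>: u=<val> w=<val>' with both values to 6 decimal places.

k=0: b·v=2.1×(-0.649)=-1.362900; √(2b)=2.049390; u=(-1.362900+(-7.09))/2.049390=-4.124593, w=(-1.362900−(-7.09))/2.049390=2.794539

0: u=-4.124593 w=2.794539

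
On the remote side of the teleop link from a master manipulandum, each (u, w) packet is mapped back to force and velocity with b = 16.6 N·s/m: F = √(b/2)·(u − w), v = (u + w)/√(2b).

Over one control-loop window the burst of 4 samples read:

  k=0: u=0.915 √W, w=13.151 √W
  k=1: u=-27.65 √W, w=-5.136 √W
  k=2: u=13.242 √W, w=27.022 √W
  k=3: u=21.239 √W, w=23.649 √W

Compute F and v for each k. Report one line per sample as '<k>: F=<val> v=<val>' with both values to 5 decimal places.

k=0: u−w=-12.23600, u+w=14.06600; √(b/2)=2.88097, √(2b)=5.76194; F=2.88097×(-12.236)=-35.25157, v=14.06600/5.76194=2.44119
k=1: u−w=-22.51400, u+w=-32.78600; √(b/2)=2.88097, √(2b)=5.76194; F=2.88097×(-22.514)=-64.86220, v=-32.78600/5.76194=-5.69009
k=2: u−w=-13.78000, u+w=40.26400; √(b/2)=2.88097, √(2b)=5.76194; F=2.88097×(-13.78)=-39.69979, v=40.26400/5.76194=6.98792
k=3: u−w=-2.41000, u+w=44.88800; √(b/2)=2.88097, √(2b)=5.76194; F=2.88097×(-2.41)=-6.94314, v=44.88800/5.76194=7.79043

0: F=-35.25157 v=2.44119
1: F=-64.86220 v=-5.69009
2: F=-39.69979 v=6.98792
3: F=-6.94314 v=7.79043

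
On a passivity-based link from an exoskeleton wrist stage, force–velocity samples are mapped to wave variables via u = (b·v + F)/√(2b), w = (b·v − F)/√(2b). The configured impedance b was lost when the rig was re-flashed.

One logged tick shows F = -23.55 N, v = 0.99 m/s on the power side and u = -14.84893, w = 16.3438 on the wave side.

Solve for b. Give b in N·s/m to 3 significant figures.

b = 1.14 N·s/m

u + w = 1.49487;  u + w = √(2b)·v, so √(2b) = 1.49487/0.99 = 1.50997.
b = (√(2b))²/2 = 2.28001/2 = 1.14000.
(Check via u − w = 2F/√(2b): u − w = -31.19273, 2F/√(2b) = -31.19268.)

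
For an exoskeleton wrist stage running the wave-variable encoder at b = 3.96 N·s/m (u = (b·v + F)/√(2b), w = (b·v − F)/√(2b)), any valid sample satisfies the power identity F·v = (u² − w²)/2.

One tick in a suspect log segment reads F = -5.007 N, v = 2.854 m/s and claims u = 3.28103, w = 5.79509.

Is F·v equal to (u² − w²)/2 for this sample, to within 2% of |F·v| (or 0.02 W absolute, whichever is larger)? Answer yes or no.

no

F·v = (-5.007)×2.854 = -14.2900 W.
(u² − w²)/2 = (10.7652 − 33.5831)/2 = -11.4090 W.
|Δ| = 2.8810;  2% of max(1, |F·v|) = 0.2858.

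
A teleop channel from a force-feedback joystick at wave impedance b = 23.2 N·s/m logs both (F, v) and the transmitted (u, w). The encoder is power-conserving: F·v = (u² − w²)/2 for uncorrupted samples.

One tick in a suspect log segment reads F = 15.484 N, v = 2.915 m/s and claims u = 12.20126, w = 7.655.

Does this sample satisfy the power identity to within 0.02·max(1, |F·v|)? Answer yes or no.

F·v = 15.484×2.915 = 45.1359 W.
(u² − w²)/2 = (148.8707 − 58.5990)/2 = 45.1359 W.
|Δ| = 0.0000;  2% of max(1, |F·v|) = 0.9027.

yes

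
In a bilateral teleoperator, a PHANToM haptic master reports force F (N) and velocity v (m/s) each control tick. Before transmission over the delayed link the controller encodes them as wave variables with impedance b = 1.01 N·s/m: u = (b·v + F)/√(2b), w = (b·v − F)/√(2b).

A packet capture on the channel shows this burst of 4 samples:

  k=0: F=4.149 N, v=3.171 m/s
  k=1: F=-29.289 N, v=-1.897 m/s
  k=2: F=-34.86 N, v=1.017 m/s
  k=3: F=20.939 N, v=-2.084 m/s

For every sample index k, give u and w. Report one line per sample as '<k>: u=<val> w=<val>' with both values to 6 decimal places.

k=0: b·v=1.01×3.171=3.202710; √(2b)=1.421267; u=(3.202710+4.149)/1.421267=5.172645, w=(3.202710−4.149)/1.421267=-0.665807
k=1: b·v=1.01×(-1.897)=-1.915970; √(2b)=1.421267; u=(-1.915970+(-29.289))/1.421267=-21.955740, w=(-1.915970−(-29.289))/1.421267=19.259597
k=2: b·v=1.01×1.017=1.027170; √(2b)=1.421267; u=(1.027170+(-34.86))/1.421267=-23.804696, w=(1.027170−(-34.86))/1.421267=25.250125
k=3: b·v=1.01×(-2.084)=-2.104840; √(2b)=1.421267; u=(-2.104840+20.939)/1.421267=13.251669, w=(-2.104840−20.939)/1.421267=-16.213589

0: u=5.172645 w=-0.665807
1: u=-21.955740 w=19.259597
2: u=-23.804696 w=25.250125
3: u=13.251669 w=-16.213589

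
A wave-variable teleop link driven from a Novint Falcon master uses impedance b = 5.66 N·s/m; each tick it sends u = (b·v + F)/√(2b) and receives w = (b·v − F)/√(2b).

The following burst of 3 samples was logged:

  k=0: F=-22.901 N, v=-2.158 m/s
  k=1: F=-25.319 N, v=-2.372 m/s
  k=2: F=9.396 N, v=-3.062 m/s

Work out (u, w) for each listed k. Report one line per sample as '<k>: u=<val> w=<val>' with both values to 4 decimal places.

k=0: b·v=5.66×(-2.158)=-12.2143; √(2b)=3.3645; u=(-12.2143+(-22.901))/3.3645=-10.4369, w=(-12.2143−(-22.901))/3.3645=3.1763
k=1: b·v=5.66×(-2.372)=-13.4255; √(2b)=3.3645; u=(-13.4255+(-25.319))/3.3645=-11.5156, w=(-13.4255−(-25.319))/3.3645=3.5350
k=2: b·v=5.66×(-3.062)=-17.3309; √(2b)=3.3645; u=(-17.3309+9.396)/3.3645=-2.3584, w=(-17.3309−9.396)/3.3645=-7.9438

0: u=-10.4369 w=3.1763
1: u=-11.5156 w=3.5350
2: u=-2.3584 w=-7.9438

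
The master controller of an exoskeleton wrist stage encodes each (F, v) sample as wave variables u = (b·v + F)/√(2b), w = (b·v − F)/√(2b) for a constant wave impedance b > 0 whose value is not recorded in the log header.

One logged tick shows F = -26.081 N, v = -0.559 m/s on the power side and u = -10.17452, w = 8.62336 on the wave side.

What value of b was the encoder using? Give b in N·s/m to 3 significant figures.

u + w = -1.55116;  u + w = √(2b)·v, so √(2b) = -1.55116/(-0.559) = 2.77488.
b = (√(2b))²/2 = 7.69998/2 = 3.84999.
(Check via u − w = 2F/√(2b): u − w = -18.79788, 2F/√(2b) = -18.79790.)

b = 3.85 N·s/m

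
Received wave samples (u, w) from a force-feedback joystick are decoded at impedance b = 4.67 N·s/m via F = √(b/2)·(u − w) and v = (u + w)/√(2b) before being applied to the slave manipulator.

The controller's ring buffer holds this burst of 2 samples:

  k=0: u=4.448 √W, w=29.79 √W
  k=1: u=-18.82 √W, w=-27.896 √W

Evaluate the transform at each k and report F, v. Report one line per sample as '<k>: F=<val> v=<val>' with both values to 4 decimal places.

0: F=-38.7244 v=11.2030
1: F=13.8688 v=-15.2859

k=0: u−w=-25.3420, u+w=34.2380; √(b/2)=1.5281, √(2b)=3.0561; F=1.5281×(-25.342)=-38.7244, v=34.2380/3.0561=11.2030
k=1: u−w=9.0760, u+w=-46.7160; √(b/2)=1.5281, √(2b)=3.0561; F=1.5281×9.076=13.8688, v=-46.7160/3.0561=-15.2859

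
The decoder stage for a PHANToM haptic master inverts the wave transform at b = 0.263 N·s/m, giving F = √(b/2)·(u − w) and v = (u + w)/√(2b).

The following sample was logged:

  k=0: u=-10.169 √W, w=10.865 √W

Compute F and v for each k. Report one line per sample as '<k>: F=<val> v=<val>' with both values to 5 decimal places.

k=0: u−w=-21.03400, u+w=0.69600; √(b/2)=0.36263, √(2b)=0.72526; F=0.36263×(-21.034)=-7.62754, v=0.69600/0.72526=0.95966

0: F=-7.62754 v=0.95966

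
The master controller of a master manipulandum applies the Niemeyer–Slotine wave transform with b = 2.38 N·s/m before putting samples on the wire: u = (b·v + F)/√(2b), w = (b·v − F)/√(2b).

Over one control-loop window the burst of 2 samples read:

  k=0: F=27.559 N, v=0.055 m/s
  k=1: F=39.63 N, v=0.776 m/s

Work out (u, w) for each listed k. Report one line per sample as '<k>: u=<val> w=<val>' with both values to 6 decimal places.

k=0: b·v=2.38×0.055=0.130900; √(2b)=2.181742; u=(0.130900+27.559)/2.181742=12.691645, w=(0.130900−27.559)/2.181742=-12.571649
k=1: b·v=2.38×0.776=1.846880; √(2b)=2.181742; u=(1.846880+39.63)/2.181742=19.010897, w=(1.846880−39.63)/2.181742=-17.317865

0: u=12.691645 w=-12.571649
1: u=19.010897 w=-17.317865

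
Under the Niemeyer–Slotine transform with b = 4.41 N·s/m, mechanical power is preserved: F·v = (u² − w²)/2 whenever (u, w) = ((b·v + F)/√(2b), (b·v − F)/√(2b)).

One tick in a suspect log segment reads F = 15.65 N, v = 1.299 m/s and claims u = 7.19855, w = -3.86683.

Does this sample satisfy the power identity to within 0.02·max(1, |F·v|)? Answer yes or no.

F·v = 15.65×1.299 = 20.32935 W.
(u² − w²)/2 = (51.81912 − 14.95237)/2 = 18.43337 W.
|Δ| = 1.89598;  2% of max(1, |F·v|) = 0.40659.

no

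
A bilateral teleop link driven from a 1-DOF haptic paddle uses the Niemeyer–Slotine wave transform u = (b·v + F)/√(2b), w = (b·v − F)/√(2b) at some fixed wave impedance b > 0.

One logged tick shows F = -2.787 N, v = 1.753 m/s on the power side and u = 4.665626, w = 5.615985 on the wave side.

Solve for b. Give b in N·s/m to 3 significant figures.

u + w = 10.281611;  u + w = √(2b)·v, so √(2b) = 10.281611/1.753 = 5.865152.
b = (√(2b))²/2 = 34.400005/2 = 17.200002.
(Check via u − w = 2F/√(2b): u − w = -0.950359, 2F/√(2b) = -0.950359.)

b = 17.2 N·s/m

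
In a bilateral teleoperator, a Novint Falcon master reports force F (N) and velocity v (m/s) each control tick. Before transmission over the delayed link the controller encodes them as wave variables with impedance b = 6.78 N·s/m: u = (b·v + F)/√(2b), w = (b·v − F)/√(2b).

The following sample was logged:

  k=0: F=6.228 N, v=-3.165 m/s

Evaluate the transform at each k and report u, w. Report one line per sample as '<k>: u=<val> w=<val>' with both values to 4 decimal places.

k=0: b·v=6.78×(-3.165)=-21.4587; √(2b)=3.6824; u=(-21.4587+6.228)/3.6824=-4.1361, w=(-21.4587−6.228)/3.6824=-7.5187

0: u=-4.1361 w=-7.5187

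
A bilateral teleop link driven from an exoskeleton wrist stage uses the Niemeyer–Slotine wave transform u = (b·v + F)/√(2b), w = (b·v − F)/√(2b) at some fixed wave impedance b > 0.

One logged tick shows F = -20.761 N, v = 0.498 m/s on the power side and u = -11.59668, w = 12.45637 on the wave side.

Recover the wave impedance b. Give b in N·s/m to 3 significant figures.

u + w = 0.8597;  u + w = √(2b)·v, so √(2b) = 0.8597/0.498 = 1.7263.
b = (√(2b))²/2 = 2.9801/2 = 1.4900.
(Check via u − w = 2F/√(2b): u − w = -24.0530, 2F/√(2b) = -24.0528.)

b = 1.49 N·s/m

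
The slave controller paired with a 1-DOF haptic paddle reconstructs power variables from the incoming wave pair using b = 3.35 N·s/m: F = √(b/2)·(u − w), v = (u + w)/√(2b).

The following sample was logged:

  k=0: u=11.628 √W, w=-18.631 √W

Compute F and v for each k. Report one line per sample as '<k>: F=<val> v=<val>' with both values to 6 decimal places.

k=0: u−w=30.259000, u+w=-7.003000; √(b/2)=1.294218, √(2b)=2.588436; F=1.294218×30.259=39.161740, v=-7.003000/2.588436=-2.705495

0: F=39.161740 v=-2.705495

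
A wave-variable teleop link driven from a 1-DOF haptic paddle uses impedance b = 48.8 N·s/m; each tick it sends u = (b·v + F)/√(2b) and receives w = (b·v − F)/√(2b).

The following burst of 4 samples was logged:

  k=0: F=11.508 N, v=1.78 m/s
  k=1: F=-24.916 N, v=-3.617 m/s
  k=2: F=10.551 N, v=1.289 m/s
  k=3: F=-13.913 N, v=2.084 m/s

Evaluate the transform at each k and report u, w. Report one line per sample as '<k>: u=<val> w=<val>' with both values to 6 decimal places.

k=0: b·v=48.8×1.78=86.864000; √(2b)=9.879271; u=(86.864000+11.508)/9.879271=9.957415, w=(86.864000−11.508)/9.879271=7.627688
k=1: b·v=48.8×(-3.617)=-176.509600; √(2b)=9.879271; u=(-176.509600+(-24.916))/9.879271=-20.388710, w=(-176.509600−(-24.916))/9.879271=-15.344614
k=2: b·v=48.8×1.289=62.903200; √(2b)=9.879271; u=(62.903200+10.551)/9.879271=7.435184, w=(62.903200−10.551)/9.879271=5.299197
k=3: b·v=48.8×2.084=101.699200; √(2b)=9.879271; u=(101.699200+(-13.913))/9.879271=8.885898, w=(101.699200−(-13.913))/9.879271=11.702503

0: u=9.957415 w=7.627688
1: u=-20.388710 w=-15.344614
2: u=7.435184 w=5.299197
3: u=8.885898 w=11.702503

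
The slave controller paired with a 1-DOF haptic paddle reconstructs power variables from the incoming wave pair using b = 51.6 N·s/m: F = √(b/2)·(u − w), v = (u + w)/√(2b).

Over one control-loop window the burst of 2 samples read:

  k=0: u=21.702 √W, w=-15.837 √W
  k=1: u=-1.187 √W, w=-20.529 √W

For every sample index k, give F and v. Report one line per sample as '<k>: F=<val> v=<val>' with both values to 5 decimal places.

k=0: u−w=37.53900, u+w=5.86500; √(b/2)=5.07937, √(2b)=10.15874; F=5.07937×37.539=190.67447, v=5.86500/10.15874=0.57734
k=1: u−w=19.34200, u+w=-21.71600; √(b/2)=5.07937, √(2b)=10.15874; F=5.07937×19.342=98.24518, v=-21.71600/10.15874=-2.13767

0: F=190.67447 v=0.57734
1: F=98.24518 v=-2.13767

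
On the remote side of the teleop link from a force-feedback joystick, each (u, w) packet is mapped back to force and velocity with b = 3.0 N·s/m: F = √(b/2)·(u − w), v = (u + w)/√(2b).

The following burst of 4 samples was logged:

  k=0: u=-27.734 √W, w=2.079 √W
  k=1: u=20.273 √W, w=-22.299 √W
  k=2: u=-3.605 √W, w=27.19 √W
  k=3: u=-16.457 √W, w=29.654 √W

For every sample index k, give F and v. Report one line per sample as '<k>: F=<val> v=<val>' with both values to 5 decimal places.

k=0: u−w=-29.81300, u+w=-25.65500; √(b/2)=1.22474, √(2b)=2.44949; F=1.22474×(-29.813)=-36.51332, v=-25.65500/2.44949=-10.47361
k=1: u−w=42.57200, u+w=-2.02600; √(b/2)=1.22474, √(2b)=2.44949; F=1.22474×42.572=52.13984, v=-2.02600/2.44949=-0.82711
k=2: u−w=-30.79500, u+w=23.58500; √(b/2)=1.22474, √(2b)=2.44949; F=1.22474×(-30.795)=-37.71602, v=23.58500/2.44949=9.62854
k=3: u−w=-46.11100, u+w=13.19700; √(b/2)=1.22474, √(2b)=2.44949; F=1.22474×(-46.111)=-56.47421, v=13.19700/2.44949=5.38765

0: F=-36.51332 v=-10.47361
1: F=52.13984 v=-0.82711
2: F=-37.71602 v=9.62854
3: F=-56.47421 v=5.38765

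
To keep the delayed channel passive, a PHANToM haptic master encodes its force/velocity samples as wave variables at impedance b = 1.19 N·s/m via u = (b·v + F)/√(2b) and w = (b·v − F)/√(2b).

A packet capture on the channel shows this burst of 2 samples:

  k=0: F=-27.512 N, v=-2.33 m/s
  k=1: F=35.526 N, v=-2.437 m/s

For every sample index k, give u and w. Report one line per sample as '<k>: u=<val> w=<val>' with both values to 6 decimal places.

k=0: b·v=1.19×(-2.33)=-2.772700; √(2b)=1.542725; u=(-2.772700+(-27.512))/1.542725=-19.630655, w=(-2.772700−(-27.512))/1.542725=16.036106
k=1: b·v=1.19×(-2.437)=-2.900030; √(2b)=1.542725; u=(-2.900030+35.526)/1.542725=21.148275, w=(-2.900030−35.526)/1.542725=-24.907896

0: u=-19.630655 w=16.036106
1: u=21.148275 w=-24.907896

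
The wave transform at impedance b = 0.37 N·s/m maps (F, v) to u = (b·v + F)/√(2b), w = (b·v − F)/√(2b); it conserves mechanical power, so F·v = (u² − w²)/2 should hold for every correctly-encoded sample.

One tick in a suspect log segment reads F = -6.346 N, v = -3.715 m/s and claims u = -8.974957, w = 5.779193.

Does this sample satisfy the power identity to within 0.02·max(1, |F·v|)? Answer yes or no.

F·v = (-6.346)×(-3.715) = 23.575390 W.
(u² − w²)/2 = (80.549853 − 33.399072)/2 = 23.575391 W.
|Δ| = 0.000001;  2% of max(1, |F·v|) = 0.471508.

yes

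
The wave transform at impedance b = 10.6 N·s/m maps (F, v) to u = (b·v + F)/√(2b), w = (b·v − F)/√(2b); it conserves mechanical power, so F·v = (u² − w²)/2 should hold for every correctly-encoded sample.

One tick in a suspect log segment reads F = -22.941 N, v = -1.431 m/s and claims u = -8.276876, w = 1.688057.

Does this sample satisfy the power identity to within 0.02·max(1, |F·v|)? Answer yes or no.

F·v = (-22.941)×(-1.431) = 32.828571 W.
(u² − w²)/2 = (68.506676 − 2.849536)/2 = 32.828570 W.
|Δ| = 0.000001;  2% of max(1, |F·v|) = 0.656571.

yes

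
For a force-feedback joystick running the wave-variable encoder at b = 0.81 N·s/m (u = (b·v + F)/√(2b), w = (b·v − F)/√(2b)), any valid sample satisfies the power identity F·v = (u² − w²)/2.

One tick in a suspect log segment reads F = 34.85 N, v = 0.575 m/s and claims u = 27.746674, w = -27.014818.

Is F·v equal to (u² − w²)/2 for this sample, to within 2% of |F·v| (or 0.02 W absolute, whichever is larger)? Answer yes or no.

F·v = 34.85×0.575 = 20.038750 W.
(u² − w²)/2 = (769.877918 − 729.800392)/2 = 20.038763 W.
|Δ| = 0.000013;  2% of max(1, |F·v|) = 0.400775.

yes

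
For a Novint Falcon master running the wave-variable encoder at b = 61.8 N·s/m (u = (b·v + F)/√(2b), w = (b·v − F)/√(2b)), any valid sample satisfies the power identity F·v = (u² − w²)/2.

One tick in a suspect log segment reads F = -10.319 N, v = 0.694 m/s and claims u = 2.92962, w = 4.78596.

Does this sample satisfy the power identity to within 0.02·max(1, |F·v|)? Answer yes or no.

yes

F·v = (-10.319)×0.694 = -7.1614 W.
(u² − w²)/2 = (8.5827 − 22.9054)/2 = -7.1614 W.
|Δ| = 0.0000;  2% of max(1, |F·v|) = 0.1432.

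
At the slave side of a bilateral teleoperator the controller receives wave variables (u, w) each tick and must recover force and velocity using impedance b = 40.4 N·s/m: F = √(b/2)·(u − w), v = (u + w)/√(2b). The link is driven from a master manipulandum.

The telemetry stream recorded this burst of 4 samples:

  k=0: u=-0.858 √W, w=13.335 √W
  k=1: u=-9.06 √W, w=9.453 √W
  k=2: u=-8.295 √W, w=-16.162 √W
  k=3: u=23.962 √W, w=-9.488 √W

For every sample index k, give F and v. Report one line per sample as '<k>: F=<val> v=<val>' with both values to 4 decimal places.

k=0: u−w=-14.1930, u+w=12.4770; √(b/2)=4.4944, √(2b)=8.9889; F=4.4944×(-14.193)=-63.7896, v=12.4770/8.9889=1.3880
k=1: u−w=-18.5130, u+w=0.3930; √(b/2)=4.4944, √(2b)=8.9889; F=4.4944×(-18.513)=-83.2056, v=0.3930/8.9889=0.0437
k=2: u−w=7.8670, u+w=-24.4570; √(b/2)=4.4944, √(2b)=8.9889; F=4.4944×7.867=35.3578, v=-24.4570/8.9889=-2.7208
k=3: u−w=33.4500, u+w=14.4740; √(b/2)=4.4944, √(2b)=8.9889; F=4.4944×33.45=150.3391, v=14.4740/8.9889=1.6102

0: F=-63.7896 v=1.3880
1: F=-83.2056 v=0.0437
2: F=35.3578 v=-2.7208
3: F=150.3391 v=1.6102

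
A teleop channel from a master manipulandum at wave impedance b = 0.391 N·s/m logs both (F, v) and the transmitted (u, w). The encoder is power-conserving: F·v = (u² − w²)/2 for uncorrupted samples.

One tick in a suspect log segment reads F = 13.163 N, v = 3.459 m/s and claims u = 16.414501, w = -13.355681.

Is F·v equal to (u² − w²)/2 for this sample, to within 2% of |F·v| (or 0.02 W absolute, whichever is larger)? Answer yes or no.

yes

F·v = 13.163×3.459 = 45.530817 W.
(u² − w²)/2 = (269.435843 − 178.374215)/2 = 45.530814 W.
|Δ| = 0.000003;  2% of max(1, |F·v|) = 0.910616.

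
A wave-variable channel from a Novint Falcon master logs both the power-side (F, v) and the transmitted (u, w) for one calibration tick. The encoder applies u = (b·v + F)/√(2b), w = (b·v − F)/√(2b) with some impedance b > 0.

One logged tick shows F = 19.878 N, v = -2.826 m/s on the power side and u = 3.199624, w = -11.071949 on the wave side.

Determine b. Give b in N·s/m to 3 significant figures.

b = 3.88 N·s/m

u + w = -7.872325;  u + w = √(2b)·v, so √(2b) = -7.872325/(-2.826) = 2.785678.
b = (√(2b))²/2 = 7.760000/2 = 3.880000.
(Check via u − w = 2F/√(2b): u − w = 14.271573, 2F/√(2b) = 14.271572.)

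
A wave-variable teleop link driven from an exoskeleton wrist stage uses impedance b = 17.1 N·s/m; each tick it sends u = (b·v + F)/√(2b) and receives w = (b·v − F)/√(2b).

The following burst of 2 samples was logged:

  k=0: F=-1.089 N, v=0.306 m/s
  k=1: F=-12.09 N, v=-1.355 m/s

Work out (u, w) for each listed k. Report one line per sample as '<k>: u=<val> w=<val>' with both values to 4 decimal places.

0: u=0.7085 w=1.0810
1: u=-6.0294 w=-1.8947

k=0: b·v=17.1×0.306=5.2326; √(2b)=5.8481; u=(5.2326+(-1.089))/5.8481=0.7085, w=(5.2326−(-1.089))/5.8481=1.0810
k=1: b·v=17.1×(-1.355)=-23.1705; √(2b)=5.8481; u=(-23.1705+(-12.09))/5.8481=-6.0294, w=(-23.1705−(-12.09))/5.8481=-1.8947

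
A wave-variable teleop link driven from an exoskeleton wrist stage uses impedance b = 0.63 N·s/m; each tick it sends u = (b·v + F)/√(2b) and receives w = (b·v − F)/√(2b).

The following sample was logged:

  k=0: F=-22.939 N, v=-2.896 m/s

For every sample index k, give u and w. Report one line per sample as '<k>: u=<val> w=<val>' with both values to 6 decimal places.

k=0: b·v=0.63×(-2.896)=-1.824480; √(2b)=1.122497; u=(-1.824480+(-22.939))/1.122497=-22.061061, w=(-1.824480−(-22.939))/1.122497=18.810309

0: u=-22.061061 w=18.810309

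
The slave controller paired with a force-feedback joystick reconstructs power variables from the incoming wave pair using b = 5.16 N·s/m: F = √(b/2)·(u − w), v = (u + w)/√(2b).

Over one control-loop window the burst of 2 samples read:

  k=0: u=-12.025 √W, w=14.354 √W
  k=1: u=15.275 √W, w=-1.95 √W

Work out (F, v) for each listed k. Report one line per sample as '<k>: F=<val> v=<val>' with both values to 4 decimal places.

0: F=-42.3709 v=0.7250
1: F=27.6674 v=4.1479

k=0: u−w=-26.3790, u+w=2.3290; √(b/2)=1.6062, √(2b)=3.2125; F=1.6062×(-26.379)=-42.3709, v=2.3290/3.2125=0.7250
k=1: u−w=17.2250, u+w=13.3250; √(b/2)=1.6062, √(2b)=3.2125; F=1.6062×17.225=27.6674, v=13.3250/3.2125=4.1479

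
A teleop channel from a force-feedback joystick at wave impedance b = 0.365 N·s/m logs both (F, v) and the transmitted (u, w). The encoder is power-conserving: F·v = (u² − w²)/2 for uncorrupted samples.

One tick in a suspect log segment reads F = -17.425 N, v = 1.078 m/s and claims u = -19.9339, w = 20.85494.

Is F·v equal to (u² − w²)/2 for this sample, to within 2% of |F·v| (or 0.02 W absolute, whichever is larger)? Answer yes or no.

yes

F·v = (-17.425)×1.078 = -18.78415 W.
(u² − w²)/2 = (397.36037 − 434.92852)/2 = -18.78408 W.
|Δ| = 0.00007;  2% of max(1, |F·v|) = 0.37568.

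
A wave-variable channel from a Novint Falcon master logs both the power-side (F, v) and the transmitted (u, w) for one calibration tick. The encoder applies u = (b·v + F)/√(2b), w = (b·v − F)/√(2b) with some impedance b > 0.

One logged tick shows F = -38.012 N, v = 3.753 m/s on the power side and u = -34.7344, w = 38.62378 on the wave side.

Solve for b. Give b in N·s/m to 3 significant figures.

u + w = 3.88938;  u + w = √(2b)·v, so √(2b) = 3.88938/3.753 = 1.03634.
b = (√(2b))²/2 = 1.07400/2 = 0.53700.
(Check via u − w = 2F/√(2b): u − w = -73.35818, 2F/√(2b) = -73.35824.)

b = 0.537 N·s/m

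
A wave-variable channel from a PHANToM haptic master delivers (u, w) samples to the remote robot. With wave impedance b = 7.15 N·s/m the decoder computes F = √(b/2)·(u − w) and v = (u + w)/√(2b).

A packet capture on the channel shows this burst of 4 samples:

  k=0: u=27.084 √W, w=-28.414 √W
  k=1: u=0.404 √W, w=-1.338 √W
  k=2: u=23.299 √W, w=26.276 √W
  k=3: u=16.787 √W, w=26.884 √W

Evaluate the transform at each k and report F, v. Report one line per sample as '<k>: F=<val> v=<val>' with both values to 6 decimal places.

0: F=104.933789 v=-0.351709
1: F=3.293716 v=-0.246990
2: F=-5.628813 v=13.109759
3: F=-19.091075 v=11.548488

k=0: u−w=55.498000, u+w=-1.330000; √(b/2)=1.890767, √(2b)=3.781534; F=1.890767×55.498=104.933789, v=-1.330000/3.781534=-0.351709
k=1: u−w=1.742000, u+w=-0.934000; √(b/2)=1.890767, √(2b)=3.781534; F=1.890767×1.742=3.293716, v=-0.934000/3.781534=-0.246990
k=2: u−w=-2.977000, u+w=49.575000; √(b/2)=1.890767, √(2b)=3.781534; F=1.890767×(-2.977)=-5.628813, v=49.575000/3.781534=13.109759
k=3: u−w=-10.097000, u+w=43.671000; √(b/2)=1.890767, √(2b)=3.781534; F=1.890767×(-10.097)=-19.091075, v=43.671000/3.781534=11.548488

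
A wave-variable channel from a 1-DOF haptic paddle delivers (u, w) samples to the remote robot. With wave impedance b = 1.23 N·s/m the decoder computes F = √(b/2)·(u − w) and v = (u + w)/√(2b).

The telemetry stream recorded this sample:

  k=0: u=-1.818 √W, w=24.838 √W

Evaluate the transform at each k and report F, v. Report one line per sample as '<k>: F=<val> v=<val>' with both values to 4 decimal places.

0: F=-20.9042 v=14.6770

k=0: u−w=-26.6560, u+w=23.0200; √(b/2)=0.7842, √(2b)=1.5684; F=0.7842×(-26.656)=-20.9042, v=23.0200/1.5684=14.6770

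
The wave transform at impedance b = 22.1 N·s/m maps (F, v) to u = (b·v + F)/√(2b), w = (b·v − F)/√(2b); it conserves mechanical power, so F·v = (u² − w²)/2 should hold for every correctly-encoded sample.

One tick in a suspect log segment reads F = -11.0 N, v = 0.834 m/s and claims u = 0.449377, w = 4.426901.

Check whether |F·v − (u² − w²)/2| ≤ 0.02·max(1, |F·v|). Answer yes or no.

no

F·v = (-11.0)×0.834 = -9.174000 W.
(u² − w²)/2 = (0.201940 − 19.597452)/2 = -9.697756 W.
|Δ| = 0.523756;  2% of max(1, |F·v|) = 0.183480.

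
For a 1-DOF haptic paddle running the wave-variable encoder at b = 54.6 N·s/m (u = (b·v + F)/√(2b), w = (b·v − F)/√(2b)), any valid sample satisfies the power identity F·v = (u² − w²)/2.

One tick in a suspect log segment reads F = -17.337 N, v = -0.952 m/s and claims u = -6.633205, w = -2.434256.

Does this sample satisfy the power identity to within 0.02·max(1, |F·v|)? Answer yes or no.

F·v = (-17.337)×(-0.952) = 16.504824 W.
(u² − w²)/2 = (43.999409 − 5.925602)/2 = 19.036903 W.
|Δ| = 2.532079;  2% of max(1, |F·v|) = 0.330096.

no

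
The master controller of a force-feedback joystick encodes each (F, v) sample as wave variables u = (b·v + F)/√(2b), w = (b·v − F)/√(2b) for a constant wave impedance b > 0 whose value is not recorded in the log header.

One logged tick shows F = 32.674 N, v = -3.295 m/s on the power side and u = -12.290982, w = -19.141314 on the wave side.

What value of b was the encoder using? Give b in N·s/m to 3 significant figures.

b = 45.5 N·s/m

u + w = -31.432296;  u + w = √(2b)·v, so √(2b) = -31.432296/(-3.295) = 9.539392.
b = (√(2b))²/2 = 90.999996/2 = 45.499998.
(Check via u − w = 2F/√(2b): u − w = 6.850332, 2F/√(2b) = 6.850332.)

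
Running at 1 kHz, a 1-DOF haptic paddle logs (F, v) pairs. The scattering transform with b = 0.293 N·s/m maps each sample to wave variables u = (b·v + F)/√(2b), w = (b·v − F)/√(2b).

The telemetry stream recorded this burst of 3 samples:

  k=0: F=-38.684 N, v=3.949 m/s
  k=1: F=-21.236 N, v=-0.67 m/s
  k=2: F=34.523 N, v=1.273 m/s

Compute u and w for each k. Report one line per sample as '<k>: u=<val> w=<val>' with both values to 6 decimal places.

k=0: b·v=0.293×3.949=1.157057; √(2b)=0.765506; u=(1.157057+(-38.684))/0.765506=-49.022379, w=(1.157057−(-38.684))/0.765506=52.045363
k=1: b·v=0.293×(-0.67)=-0.196310; √(2b)=0.765506; u=(-0.196310+(-21.236))/0.765506=-27.997559, w=(-0.196310−(-21.236))/0.765506=27.484670
k=2: b·v=0.293×1.273=0.372989; √(2b)=0.765506; u=(0.372989+34.523)/0.765506=45.585498, w=(0.372989−34.523)/0.765506=-44.611008

0: u=-49.022379 w=52.045363
1: u=-27.997559 w=27.484670
2: u=45.585498 w=-44.611008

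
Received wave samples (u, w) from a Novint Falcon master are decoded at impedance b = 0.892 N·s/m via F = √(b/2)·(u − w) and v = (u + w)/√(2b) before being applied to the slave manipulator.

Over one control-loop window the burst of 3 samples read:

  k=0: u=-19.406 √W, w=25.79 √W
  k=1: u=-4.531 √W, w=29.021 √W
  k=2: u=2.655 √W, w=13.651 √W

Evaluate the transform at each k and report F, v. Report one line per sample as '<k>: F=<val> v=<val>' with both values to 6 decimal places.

k=0: u−w=-45.196000, u+w=6.384000; √(b/2)=0.667832, √(2b)=1.335665; F=0.667832×(-45.196)=-30.183349, v=6.384000/1.335665=4.779643
k=1: u−w=-33.552000, u+w=24.490000; √(b/2)=0.667832, √(2b)=1.335665; F=0.667832×(-33.552)=-22.407110, v=24.490000/1.335665=18.335441
k=2: u−w=-10.996000, u+w=16.306000; √(b/2)=0.667832, √(2b)=1.335665; F=0.667832×(-10.996)=-7.343484, v=16.306000/1.335665=12.208154

0: F=-30.183349 v=4.779643
1: F=-22.407110 v=18.335441
2: F=-7.343484 v=12.208154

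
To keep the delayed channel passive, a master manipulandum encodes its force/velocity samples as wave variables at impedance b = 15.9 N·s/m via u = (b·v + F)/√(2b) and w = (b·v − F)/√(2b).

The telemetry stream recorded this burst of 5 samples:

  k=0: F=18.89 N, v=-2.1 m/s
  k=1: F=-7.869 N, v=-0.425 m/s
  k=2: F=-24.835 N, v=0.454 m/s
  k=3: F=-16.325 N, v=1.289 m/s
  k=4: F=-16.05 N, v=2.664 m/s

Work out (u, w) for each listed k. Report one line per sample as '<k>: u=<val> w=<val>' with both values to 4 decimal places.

0: u=-2.5713 w=-9.2709
1: u=-2.5937 w=0.1971
2: u=-3.1239 w=5.6841
3: u=0.7395 w=6.5294
4: u=4.6652 w=10.3575

k=0: b·v=15.9×(-2.1)=-33.3900; √(2b)=5.6391; u=(-33.3900+18.89)/5.6391=-2.5713, w=(-33.3900−18.89)/5.6391=-9.2709
k=1: b·v=15.9×(-0.425)=-6.7575; √(2b)=5.6391; u=(-6.7575+(-7.869))/5.6391=-2.5937, w=(-6.7575−(-7.869))/5.6391=0.1971
k=2: b·v=15.9×0.454=7.2186; √(2b)=5.6391; u=(7.2186+(-24.835))/5.6391=-3.1239, w=(7.2186−(-24.835))/5.6391=5.6841
k=3: b·v=15.9×1.289=20.4951; √(2b)=5.6391; u=(20.4951+(-16.325))/5.6391=0.7395, w=(20.4951−(-16.325))/5.6391=6.5294
k=4: b·v=15.9×2.664=42.3576; √(2b)=5.6391; u=(42.3576+(-16.05))/5.6391=4.6652, w=(42.3576−(-16.05))/5.6391=10.3575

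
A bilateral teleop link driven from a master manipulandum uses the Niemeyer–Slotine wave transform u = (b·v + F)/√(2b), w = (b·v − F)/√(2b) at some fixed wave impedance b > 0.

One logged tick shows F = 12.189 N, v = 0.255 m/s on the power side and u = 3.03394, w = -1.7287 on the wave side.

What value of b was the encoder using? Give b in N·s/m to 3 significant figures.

b = 13.1 N·s/m

u + w = 1.3052;  u + w = √(2b)·v, so √(2b) = 1.3052/0.255 = 5.1186.
b = (√(2b))²/2 = 26.1999/2 = 13.1000.
(Check via u − w = 2F/√(2b): u − w = 4.7626, 2F/√(2b) = 4.7626.)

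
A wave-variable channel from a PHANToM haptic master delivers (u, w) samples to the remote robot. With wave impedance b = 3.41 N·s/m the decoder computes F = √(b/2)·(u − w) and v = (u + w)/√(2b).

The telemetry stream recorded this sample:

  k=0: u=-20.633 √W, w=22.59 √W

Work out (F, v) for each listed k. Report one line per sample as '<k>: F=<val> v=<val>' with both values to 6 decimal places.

0: F=-56.438713 v=0.749374

k=0: u−w=-43.223000, u+w=1.957000; √(b/2)=1.305756, √(2b)=2.611513; F=1.305756×(-43.223)=-56.438713, v=1.957000/2.611513=0.749374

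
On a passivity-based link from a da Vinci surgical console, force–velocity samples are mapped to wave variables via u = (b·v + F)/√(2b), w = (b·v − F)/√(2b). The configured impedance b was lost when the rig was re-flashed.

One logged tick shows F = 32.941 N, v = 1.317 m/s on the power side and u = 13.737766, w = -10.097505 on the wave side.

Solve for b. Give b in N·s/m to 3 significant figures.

u + w = 3.640261;  u + w = √(2b)·v, so √(2b) = 3.640261/1.317 = 2.764055.
b = (√(2b))²/2 = 7.640002/2 = 3.820001.
(Check via u − w = 2F/√(2b): u − w = 23.835271, 2F/√(2b) = 23.835267.)

b = 3.82 N·s/m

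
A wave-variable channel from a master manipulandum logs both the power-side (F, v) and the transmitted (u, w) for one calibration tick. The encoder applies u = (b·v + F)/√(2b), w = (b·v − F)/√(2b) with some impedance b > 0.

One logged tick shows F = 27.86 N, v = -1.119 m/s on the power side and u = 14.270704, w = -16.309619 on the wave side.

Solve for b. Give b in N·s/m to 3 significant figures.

u + w = -2.038915;  u + w = √(2b)·v, so √(2b) = -2.038915/(-1.119) = 1.822087.
b = (√(2b))²/2 = 3.320000/2 = 1.660000.
(Check via u − w = 2F/√(2b): u − w = 30.580323, 2F/√(2b) = 30.580323.)

b = 1.66 N·s/m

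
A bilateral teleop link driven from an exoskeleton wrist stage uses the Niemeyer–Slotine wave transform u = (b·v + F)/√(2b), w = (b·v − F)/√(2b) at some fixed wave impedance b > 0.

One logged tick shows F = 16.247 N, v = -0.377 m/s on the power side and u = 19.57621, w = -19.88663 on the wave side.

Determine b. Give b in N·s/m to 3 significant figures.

b = 0.339 N·s/m

u + w = -0.31042;  u + w = √(2b)·v, so √(2b) = -0.31042/(-0.377) = 0.82340.
b = (√(2b))²/2 = 0.67798/2 = 0.33899.
(Check via u − w = 2F/√(2b): u − w = 39.46284, 2F/√(2b) = 39.46343.)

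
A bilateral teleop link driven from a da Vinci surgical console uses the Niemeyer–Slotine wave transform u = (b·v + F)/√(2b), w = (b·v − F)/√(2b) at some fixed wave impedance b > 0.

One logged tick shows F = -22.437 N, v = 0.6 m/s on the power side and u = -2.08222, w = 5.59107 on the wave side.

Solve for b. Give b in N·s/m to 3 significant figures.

u + w = 3.50885;  u + w = √(2b)·v, so √(2b) = 3.50885/0.6 = 5.84808.
b = (√(2b))²/2 = 34.20008/2 = 17.10004.
(Check via u − w = 2F/√(2b): u − w = -7.67329, 2F/√(2b) = -7.67328.)

b = 17.1 N·s/m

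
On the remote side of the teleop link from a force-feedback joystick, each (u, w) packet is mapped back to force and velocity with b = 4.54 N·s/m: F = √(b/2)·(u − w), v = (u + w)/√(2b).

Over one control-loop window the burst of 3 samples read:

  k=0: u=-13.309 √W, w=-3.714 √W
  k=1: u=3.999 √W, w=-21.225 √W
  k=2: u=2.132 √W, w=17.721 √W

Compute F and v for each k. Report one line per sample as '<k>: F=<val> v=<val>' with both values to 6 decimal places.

k=0: u−w=-9.595000, u+w=-17.023000; √(b/2)=1.506652, √(2b)=3.013304; F=1.506652×(-9.595)=-14.456325, v=-17.023000/3.013304=-5.649281
k=1: u−w=25.224000, u+w=-17.226000; √(b/2)=1.506652, √(2b)=3.013304; F=1.506652×25.224=38.003788, v=-17.226000/3.013304=-5.716649
k=2: u−w=-15.589000, u+w=19.853000; √(b/2)=1.506652, √(2b)=3.013304; F=1.506652×(-15.589)=-23.487197, v=19.853000/3.013304=6.588449

0: F=-14.456325 v=-5.649281
1: F=38.003788 v=-5.716649
2: F=-23.487197 v=6.588449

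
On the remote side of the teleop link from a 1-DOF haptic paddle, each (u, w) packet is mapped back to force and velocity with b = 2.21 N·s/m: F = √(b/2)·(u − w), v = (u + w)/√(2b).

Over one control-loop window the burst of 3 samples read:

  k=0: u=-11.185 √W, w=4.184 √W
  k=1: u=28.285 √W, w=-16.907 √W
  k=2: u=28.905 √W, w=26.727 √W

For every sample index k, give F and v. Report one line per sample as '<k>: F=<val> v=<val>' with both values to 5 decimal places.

k=0: u−w=-15.36900, u+w=-7.00100; √(b/2)=1.05119, √(2b)=2.10238; F=1.05119×(-15.369)=-16.15574, v=-7.00100/2.10238=-3.33004
k=1: u−w=45.19200, u+w=11.37800; √(b/2)=1.05119, √(2b)=2.10238; F=1.05119×45.192=47.50537, v=11.37800/2.10238=5.41196
k=2: u−w=2.17800, u+w=55.63200; √(b/2)=1.05119, √(2b)=2.10238; F=1.05119×2.178=2.28949, v=55.63200/2.10238=26.46144

0: F=-16.15574 v=-3.33004
1: F=47.50537 v=5.41196
2: F=2.28949 v=26.46144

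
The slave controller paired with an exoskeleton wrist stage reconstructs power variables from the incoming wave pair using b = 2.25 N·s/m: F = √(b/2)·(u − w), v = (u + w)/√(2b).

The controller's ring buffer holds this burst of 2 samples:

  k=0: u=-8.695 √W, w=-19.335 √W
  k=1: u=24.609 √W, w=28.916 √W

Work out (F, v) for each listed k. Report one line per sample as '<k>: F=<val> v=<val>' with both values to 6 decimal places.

0: F=11.285424 v=-13.213469
1: F=-4.568263 v=25.231927

k=0: u−w=10.640000, u+w=-28.030000; √(b/2)=1.060660, √(2b)=2.121320; F=1.060660×10.64=11.285424, v=-28.030000/2.121320=-13.213469
k=1: u−w=-4.307000, u+w=53.525000; √(b/2)=1.060660, √(2b)=2.121320; F=1.060660×(-4.307)=-4.568263, v=53.525000/2.121320=25.231927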